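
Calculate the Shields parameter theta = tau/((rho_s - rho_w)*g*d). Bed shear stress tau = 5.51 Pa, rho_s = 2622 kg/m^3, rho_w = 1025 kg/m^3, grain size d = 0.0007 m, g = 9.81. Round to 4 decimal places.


theta = tau / ((rho_s - rho_w) * g * d)
rho_s - rho_w = 2622 - 1025 = 1597
Denominator = 1597 * 9.81 * 0.0007 = 10.966599
theta = 5.51 / 10.966599
theta = 0.5024

0.5024


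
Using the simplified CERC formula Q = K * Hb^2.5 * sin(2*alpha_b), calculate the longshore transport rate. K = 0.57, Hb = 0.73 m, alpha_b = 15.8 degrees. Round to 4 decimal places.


Q = K * Hb^2.5 * sin(2 * alpha_b)
Hb^2.5 = 0.73^2.5 = 0.455310
sin(2 * 15.8) = sin(31.6) = 0.523986
Q = 0.57 * 0.455310 * 0.523986
Q = 0.1360 m^3/s

0.1360


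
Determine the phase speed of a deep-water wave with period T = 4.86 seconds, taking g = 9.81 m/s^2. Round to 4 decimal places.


We use the deep-water celerity formula:
C = g * T / (2 * pi)
C = 9.81 * 4.86 / (2 * 3.14159...)
C = 47.676600 / 6.283185
C = 7.5880 m/s

7.5880


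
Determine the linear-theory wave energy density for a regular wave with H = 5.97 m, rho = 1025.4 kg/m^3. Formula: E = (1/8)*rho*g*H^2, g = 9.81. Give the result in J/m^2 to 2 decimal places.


E = (1/8) * rho * g * H^2
E = (1/8) * 1025.4 * 9.81 * 5.97^2
E = 0.125 * 1025.4 * 9.81 * 35.6409
E = 44814.75 J/m^2

44814.75


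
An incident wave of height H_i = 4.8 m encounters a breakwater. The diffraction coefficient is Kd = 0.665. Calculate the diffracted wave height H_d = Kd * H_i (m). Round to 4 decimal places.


H_d = Kd * H_i
H_d = 0.665 * 4.8
H_d = 3.1920 m

3.1920


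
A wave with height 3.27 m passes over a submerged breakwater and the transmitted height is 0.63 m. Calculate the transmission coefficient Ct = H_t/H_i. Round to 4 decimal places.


Ct = H_t / H_i
Ct = 0.63 / 3.27
Ct = 0.1927

0.1927


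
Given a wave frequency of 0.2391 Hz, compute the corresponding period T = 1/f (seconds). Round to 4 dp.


T = 1 / f
T = 1 / 0.2391
T = 4.1824 s

4.1824


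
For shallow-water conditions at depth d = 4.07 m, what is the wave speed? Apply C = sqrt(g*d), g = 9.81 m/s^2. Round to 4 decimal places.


Using the shallow-water approximation:
C = sqrt(g * d) = sqrt(9.81 * 4.07)
C = sqrt(39.9267)
C = 6.3188 m/s

6.3188


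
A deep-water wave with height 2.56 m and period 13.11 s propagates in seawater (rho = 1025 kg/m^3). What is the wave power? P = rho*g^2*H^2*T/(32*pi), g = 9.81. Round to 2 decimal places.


P = rho * g^2 * H^2 * T / (32 * pi)
P = 1025 * 9.81^2 * 2.56^2 * 13.11 / (32 * pi)
P = 1025 * 96.2361 * 6.5536 * 13.11 / 100.53096
P = 84303.31 W/m

84303.31


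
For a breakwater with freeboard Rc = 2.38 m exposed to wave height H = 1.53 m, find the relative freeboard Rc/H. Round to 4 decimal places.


Relative freeboard = Rc / H
= 2.38 / 1.53
= 1.5556

1.5556


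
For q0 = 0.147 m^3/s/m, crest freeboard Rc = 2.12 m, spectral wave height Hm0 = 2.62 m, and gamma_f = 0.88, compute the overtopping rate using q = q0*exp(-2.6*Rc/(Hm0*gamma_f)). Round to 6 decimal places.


q = q0 * exp(-2.6 * Rc / (Hm0 * gamma_f))
Exponent = -2.6 * 2.12 / (2.62 * 0.88)
= -2.6 * 2.12 / 2.3056
= -2.390701
exp(-2.390701) = 0.091565
q = 0.147 * 0.091565
q = 0.013460 m^3/s/m

0.013460


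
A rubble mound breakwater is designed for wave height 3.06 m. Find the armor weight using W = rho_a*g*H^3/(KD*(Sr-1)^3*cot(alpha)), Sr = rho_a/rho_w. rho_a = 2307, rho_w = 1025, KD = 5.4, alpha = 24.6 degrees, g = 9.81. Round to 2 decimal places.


Sr = rho_a / rho_w = 2307 / 1025 = 2.250732
(Sr - 1) = 1.250732
(Sr - 1)^3 = 1.956557
cot(24.6) = 1 / tan(24.6) = 1 / 0.457836 = 2.184189
Numerator = 2307 * 9.81 * 3.06^3 = 648456.5499
Denominator = 5.4 * 1.956557 * 2.184189 = 23.076851
W = 648456.5499 / 23.076851
W = 28099.87 N

28099.87


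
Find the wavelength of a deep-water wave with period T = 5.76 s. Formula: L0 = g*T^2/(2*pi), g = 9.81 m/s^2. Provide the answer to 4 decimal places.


L0 = g * T^2 / (2 * pi)
L0 = 9.81 * 5.76^2 / (2 * pi)
L0 = 9.81 * 33.1776 / 6.28319
L0 = 325.4723 / 6.28319
L0 = 51.8005 m

51.8005


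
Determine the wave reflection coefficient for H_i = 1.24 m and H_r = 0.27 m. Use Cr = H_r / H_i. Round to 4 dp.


Cr = H_r / H_i
Cr = 0.27 / 1.24
Cr = 0.2177

0.2177


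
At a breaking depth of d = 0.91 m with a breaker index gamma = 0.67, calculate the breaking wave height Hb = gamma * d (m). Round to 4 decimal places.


Hb = gamma * d
Hb = 0.67 * 0.91
Hb = 0.6097 m

0.6097


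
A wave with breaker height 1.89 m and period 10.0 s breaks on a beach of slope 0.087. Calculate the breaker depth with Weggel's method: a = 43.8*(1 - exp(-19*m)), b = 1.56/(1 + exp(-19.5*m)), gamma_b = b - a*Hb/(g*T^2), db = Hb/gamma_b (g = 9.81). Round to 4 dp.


a = 43.8 * (1 - exp(-19 * m))
exp(-19 * 0.087) = exp(-1.6530) = 0.191475
a = 43.8 * (1 - 0.191475) = 35.413412
b = 1.56 / (1 + exp(-19.5 * m))
exp(-19.5 * 0.087) = exp(-1.6965) = 0.183324
b = 1.56 / (1 + 0.183324) = 1.318320
Hb / (g * T^2) = 1.89 / (9.81 * 10.0^2) = 1.89 / 981.0000 = 0.00192661
gamma_b = b - a * Hb/(g*T^2) = 1.318320 - 35.413412 * 0.00192661 = 1.250093
db = Hb / gamma_b = 1.89 / 1.250093
db = 1.5119 m

1.5119


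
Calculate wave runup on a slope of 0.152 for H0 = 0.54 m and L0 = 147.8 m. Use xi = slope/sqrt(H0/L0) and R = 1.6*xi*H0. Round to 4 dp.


xi = slope / sqrt(H0/L0)
H0/L0 = 0.54/147.8 = 0.003654
sqrt(0.003654) = 0.060445
xi = 0.152 / 0.060445 = 2.514687
R = 1.6 * xi * H0 = 1.6 * 2.514687 * 0.54
R = 2.1727 m

2.1727


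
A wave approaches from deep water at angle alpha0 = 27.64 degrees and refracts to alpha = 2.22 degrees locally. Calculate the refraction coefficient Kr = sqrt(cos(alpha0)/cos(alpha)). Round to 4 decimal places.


Kr = sqrt(cos(alpha0) / cos(alpha))
cos(27.64) = 0.885880
cos(2.22) = 0.999249
Kr = sqrt(0.885880 / 0.999249)
Kr = sqrt(0.886545)
Kr = 0.9416

0.9416


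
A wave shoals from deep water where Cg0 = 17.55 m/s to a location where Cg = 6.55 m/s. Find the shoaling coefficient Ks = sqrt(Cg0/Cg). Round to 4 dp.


Ks = sqrt(Cg0 / Cg)
Ks = sqrt(17.55 / 6.55)
Ks = sqrt(2.6794)
Ks = 1.6369

1.6369


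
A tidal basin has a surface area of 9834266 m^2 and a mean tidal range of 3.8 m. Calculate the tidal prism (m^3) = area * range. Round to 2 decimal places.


Tidal prism = Area * Tidal range
P = 9834266 * 3.8
P = 37370210.80 m^3

37370210.80


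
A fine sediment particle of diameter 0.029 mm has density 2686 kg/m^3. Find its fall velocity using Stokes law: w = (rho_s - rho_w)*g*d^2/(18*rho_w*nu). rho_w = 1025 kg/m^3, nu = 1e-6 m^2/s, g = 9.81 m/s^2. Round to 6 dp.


w = (rho_s - rho_w) * g * d^2 / (18 * rho_w * nu)
d = 0.029 mm = 0.000029 m
rho_s - rho_w = 2686 - 1025 = 1661
Numerator = 1661 * 9.81 * (0.000029)^2 = 0.000013703599
Denominator = 18 * 1025 * 1e-6 = 0.018450
w = 0.000743 m/s

0.000743


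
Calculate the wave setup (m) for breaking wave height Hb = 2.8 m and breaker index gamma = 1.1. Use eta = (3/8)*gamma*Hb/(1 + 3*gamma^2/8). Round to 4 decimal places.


eta = (3/8) * gamma * Hb / (1 + 3*gamma^2/8)
Numerator = (3/8) * 1.1 * 2.8 = 1.155000
Denominator = 1 + 3*1.1^2/8 = 1 + 0.453750 = 1.453750
eta = 1.155000 / 1.453750
eta = 0.7945 m

0.7945


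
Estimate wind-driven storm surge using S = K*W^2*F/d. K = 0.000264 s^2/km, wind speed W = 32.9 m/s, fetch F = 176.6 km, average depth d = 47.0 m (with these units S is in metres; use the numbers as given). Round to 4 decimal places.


S = K * W^2 * F / d
W^2 = 32.9^2 = 1082.41
S = 0.000264 * 1082.41 * 176.6 / 47.0
Numerator = 0.000264 * 1082.41 * 176.6 = 50.464552
S = 50.464552 / 47.0 = 1.0737 m

1.0737


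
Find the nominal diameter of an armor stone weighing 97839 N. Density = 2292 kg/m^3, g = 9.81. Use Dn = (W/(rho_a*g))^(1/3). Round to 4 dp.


V = W / (rho_a * g)
V = 97839 / (2292 * 9.81)
V = 97839 / 22484.52
V = 4.351394 m^3
Dn = V^(1/3) = 4.351394^(1/3)
Dn = 1.6326 m

1.6326


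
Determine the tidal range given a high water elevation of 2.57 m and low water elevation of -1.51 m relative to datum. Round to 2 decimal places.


Tidal range = High water - Low water
Tidal range = 2.57 - (-1.51)
Tidal range = 4.08 m

4.08


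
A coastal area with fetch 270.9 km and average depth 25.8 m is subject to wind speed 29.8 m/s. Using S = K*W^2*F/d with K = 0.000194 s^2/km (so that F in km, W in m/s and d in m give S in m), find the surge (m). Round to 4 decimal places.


S = K * W^2 * F / d
W^2 = 29.8^2 = 888.04
S = 0.000194 * 888.04 * 270.9 / 25.8
Numerator = 0.000194 * 888.04 * 270.9 = 46.670587
S = 46.670587 / 25.8 = 1.8089 m

1.8089


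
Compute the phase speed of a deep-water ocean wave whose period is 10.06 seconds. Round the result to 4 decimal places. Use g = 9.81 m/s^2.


We use the deep-water celerity formula:
C = g * T / (2 * pi)
C = 9.81 * 10.06 / (2 * 3.14159...)
C = 98.688600 / 6.283185
C = 15.7068 m/s

15.7068


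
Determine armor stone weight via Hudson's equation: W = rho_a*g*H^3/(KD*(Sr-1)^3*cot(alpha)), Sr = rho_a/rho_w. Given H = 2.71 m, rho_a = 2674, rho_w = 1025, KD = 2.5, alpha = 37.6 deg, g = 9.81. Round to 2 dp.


Sr = rho_a / rho_w = 2674 / 1025 = 2.608780
(Sr - 1) = 1.608780
(Sr - 1)^3 = 4.163805
cot(37.6) = 1 / tan(37.6) = 1 / 0.770104 = 1.298526
Numerator = 2674 * 9.81 * 2.71^3 = 522081.4744
Denominator = 2.5 * 4.163805 * 1.298526 = 13.517027
W = 522081.4744 / 13.517027
W = 38623.99 N

38623.99


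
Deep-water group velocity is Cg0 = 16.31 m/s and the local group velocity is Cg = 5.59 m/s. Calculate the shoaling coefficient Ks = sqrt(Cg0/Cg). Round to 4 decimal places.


Ks = sqrt(Cg0 / Cg)
Ks = sqrt(16.31 / 5.59)
Ks = sqrt(2.9177)
Ks = 1.7081

1.7081


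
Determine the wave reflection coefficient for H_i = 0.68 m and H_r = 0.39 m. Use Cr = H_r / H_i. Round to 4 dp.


Cr = H_r / H_i
Cr = 0.39 / 0.68
Cr = 0.5735

0.5735


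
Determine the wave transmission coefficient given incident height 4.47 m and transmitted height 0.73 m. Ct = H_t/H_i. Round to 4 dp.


Ct = H_t / H_i
Ct = 0.73 / 4.47
Ct = 0.1633

0.1633


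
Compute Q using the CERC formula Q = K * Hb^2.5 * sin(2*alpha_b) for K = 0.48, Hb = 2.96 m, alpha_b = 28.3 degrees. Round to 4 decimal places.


Q = K * Hb^2.5 * sin(2 * alpha_b)
Hb^2.5 = 2.96^2.5 = 15.074027
sin(2 * 28.3) = sin(56.6) = 0.834848
Q = 0.48 * 15.074027 * 0.834848
Q = 6.0406 m^3/s

6.0406


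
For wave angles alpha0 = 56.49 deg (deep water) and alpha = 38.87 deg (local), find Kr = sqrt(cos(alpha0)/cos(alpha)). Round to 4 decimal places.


Kr = sqrt(cos(alpha0) / cos(alpha))
cos(56.49) = 0.552083
cos(38.87) = 0.778572
Kr = sqrt(0.552083 / 0.778572)
Kr = sqrt(0.709096)
Kr = 0.8421

0.8421


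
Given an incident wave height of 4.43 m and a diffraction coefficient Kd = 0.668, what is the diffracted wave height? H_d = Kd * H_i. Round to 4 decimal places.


H_d = Kd * H_i
H_d = 0.668 * 4.43
H_d = 2.9592 m

2.9592


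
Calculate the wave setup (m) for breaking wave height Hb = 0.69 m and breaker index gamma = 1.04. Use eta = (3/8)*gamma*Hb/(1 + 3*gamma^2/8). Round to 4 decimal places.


eta = (3/8) * gamma * Hb / (1 + 3*gamma^2/8)
Numerator = (3/8) * 1.04 * 0.69 = 0.269100
Denominator = 1 + 3*1.04^2/8 = 1 + 0.405600 = 1.405600
eta = 0.269100 / 1.405600
eta = 0.1914 m

0.1914


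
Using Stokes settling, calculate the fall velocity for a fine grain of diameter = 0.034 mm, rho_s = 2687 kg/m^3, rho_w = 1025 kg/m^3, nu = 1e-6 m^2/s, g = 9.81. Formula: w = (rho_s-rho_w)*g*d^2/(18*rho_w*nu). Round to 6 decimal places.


w = (rho_s - rho_w) * g * d^2 / (18 * rho_w * nu)
d = 0.034 mm = 0.000034 m
rho_s - rho_w = 2687 - 1025 = 1662
Numerator = 1662 * 9.81 * (0.000034)^2 = 0.000018847678
Denominator = 18 * 1025 * 1e-6 = 0.018450
w = 0.001022 m/s

0.001022


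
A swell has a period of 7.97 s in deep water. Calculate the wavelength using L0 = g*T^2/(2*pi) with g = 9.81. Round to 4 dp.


L0 = g * T^2 / (2 * pi)
L0 = 9.81 * 7.97^2 / (2 * pi)
L0 = 9.81 * 63.5209 / 6.28319
L0 = 623.1400 / 6.28319
L0 = 99.1758 m

99.1758


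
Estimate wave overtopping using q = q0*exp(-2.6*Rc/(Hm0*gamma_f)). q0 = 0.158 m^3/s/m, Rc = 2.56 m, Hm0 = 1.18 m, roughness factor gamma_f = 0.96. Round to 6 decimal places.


q = q0 * exp(-2.6 * Rc / (Hm0 * gamma_f))
Exponent = -2.6 * 2.56 / (1.18 * 0.96)
= -2.6 * 2.56 / 1.1328
= -5.875706
exp(-5.875706) = 0.002807
q = 0.158 * 0.002807
q = 0.000443 m^3/s/m

0.000443


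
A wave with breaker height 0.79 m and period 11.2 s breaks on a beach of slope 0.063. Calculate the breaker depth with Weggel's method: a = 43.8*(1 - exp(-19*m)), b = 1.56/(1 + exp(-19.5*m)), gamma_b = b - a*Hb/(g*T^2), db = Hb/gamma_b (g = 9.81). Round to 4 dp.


a = 43.8 * (1 - exp(-19 * m))
exp(-19 * 0.063) = exp(-1.1970) = 0.302099
a = 43.8 * (1 - 0.302099) = 30.568057
b = 1.56 / (1 + exp(-19.5 * m))
exp(-19.5 * 0.063) = exp(-1.2285) = 0.292731
b = 1.56 / (1 + 0.292731) = 1.206747
Hb / (g * T^2) = 0.79 / (9.81 * 11.2^2) = 0.79 / 1230.5664 = 0.00064198
gamma_b = b - a * Hb/(g*T^2) = 1.206747 - 30.568057 * 0.00064198 = 1.187123
db = Hb / gamma_b = 0.79 / 1.187123
db = 0.6655 m

0.6655


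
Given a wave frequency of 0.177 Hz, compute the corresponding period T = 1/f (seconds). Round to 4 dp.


T = 1 / f
T = 1 / 0.177
T = 5.6497 s

5.6497


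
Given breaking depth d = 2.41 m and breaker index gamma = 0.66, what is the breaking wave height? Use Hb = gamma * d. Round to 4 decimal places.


Hb = gamma * d
Hb = 0.66 * 2.41
Hb = 1.5906 m

1.5906


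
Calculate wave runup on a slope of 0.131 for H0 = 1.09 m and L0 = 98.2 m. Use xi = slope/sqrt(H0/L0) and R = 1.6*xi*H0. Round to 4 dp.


xi = slope / sqrt(H0/L0)
H0/L0 = 1.09/98.2 = 0.011100
sqrt(0.011100) = 0.105356
xi = 0.131 / 0.105356 = 1.243408
R = 1.6 * xi * H0 = 1.6 * 1.243408 * 1.09
R = 2.1685 m

2.1685


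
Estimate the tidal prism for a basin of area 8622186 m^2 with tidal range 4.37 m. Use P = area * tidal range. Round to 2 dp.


Tidal prism = Area * Tidal range
P = 8622186 * 4.37
P = 37678952.82 m^3

37678952.82


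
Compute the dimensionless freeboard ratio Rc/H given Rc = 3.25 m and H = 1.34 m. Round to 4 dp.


Relative freeboard = Rc / H
= 3.25 / 1.34
= 2.4254

2.4254


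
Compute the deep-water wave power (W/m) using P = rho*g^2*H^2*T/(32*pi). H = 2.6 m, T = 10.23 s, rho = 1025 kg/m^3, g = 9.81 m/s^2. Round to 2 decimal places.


P = rho * g^2 * H^2 * T / (32 * pi)
P = 1025 * 9.81^2 * 2.6^2 * 10.23 / (32 * pi)
P = 1025 * 96.2361 * 6.7600 * 10.23 / 100.53096
P = 67855.39 W/m

67855.39


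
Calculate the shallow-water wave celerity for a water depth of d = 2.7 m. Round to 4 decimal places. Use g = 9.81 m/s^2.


Using the shallow-water approximation:
C = sqrt(g * d) = sqrt(9.81 * 2.7)
C = sqrt(26.4870)
C = 5.1466 m/s

5.1466


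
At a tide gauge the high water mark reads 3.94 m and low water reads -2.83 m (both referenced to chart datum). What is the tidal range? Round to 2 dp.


Tidal range = High water - Low water
Tidal range = 3.94 - (-2.83)
Tidal range = 6.77 m

6.77


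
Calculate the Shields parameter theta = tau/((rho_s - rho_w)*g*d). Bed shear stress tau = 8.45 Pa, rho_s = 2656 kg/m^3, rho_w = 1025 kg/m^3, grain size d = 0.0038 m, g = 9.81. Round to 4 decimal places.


theta = tau / ((rho_s - rho_w) * g * d)
rho_s - rho_w = 2656 - 1025 = 1631
Denominator = 1631 * 9.81 * 0.0038 = 60.800418
theta = 8.45 / 60.800418
theta = 0.1390

0.1390


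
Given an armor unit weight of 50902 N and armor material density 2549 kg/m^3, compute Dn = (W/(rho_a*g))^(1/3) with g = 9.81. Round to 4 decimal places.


V = W / (rho_a * g)
V = 50902 / (2549 * 9.81)
V = 50902 / 25005.69
V = 2.035617 m^3
Dn = V^(1/3) = 2.035617^(1/3)
Dn = 1.2674 m

1.2674


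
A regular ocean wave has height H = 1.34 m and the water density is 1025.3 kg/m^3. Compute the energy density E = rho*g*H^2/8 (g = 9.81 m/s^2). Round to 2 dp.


E = (1/8) * rho * g * H^2
E = (1/8) * 1025.3 * 9.81 * 1.34^2
E = 0.125 * 1025.3 * 9.81 * 1.7956
E = 2257.56 J/m^2

2257.56


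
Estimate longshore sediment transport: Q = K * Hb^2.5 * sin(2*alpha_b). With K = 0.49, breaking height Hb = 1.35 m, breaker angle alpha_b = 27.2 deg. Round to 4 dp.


Q = K * Hb^2.5 * sin(2 * alpha_b)
Hb^2.5 = 1.35^2.5 = 2.117554
sin(2 * 27.2) = sin(54.4) = 0.813101
Q = 0.49 * 2.117554 * 0.813101
Q = 0.8437 m^3/s

0.8437


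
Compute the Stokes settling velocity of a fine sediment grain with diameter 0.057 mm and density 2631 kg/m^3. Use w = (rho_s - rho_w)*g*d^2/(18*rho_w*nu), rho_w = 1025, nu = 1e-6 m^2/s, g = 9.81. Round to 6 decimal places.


w = (rho_s - rho_w) * g * d^2 / (18 * rho_w * nu)
d = 0.057 mm = 0.000057 m
rho_s - rho_w = 2631 - 1025 = 1606
Numerator = 1606 * 9.81 * (0.000057)^2 = 0.000051187540
Denominator = 18 * 1025 * 1e-6 = 0.018450
w = 0.002774 m/s

0.002774


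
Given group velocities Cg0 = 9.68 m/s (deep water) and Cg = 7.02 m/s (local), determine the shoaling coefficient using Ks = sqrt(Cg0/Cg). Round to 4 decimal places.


Ks = sqrt(Cg0 / Cg)
Ks = sqrt(9.68 / 7.02)
Ks = sqrt(1.3789)
Ks = 1.1743

1.1743


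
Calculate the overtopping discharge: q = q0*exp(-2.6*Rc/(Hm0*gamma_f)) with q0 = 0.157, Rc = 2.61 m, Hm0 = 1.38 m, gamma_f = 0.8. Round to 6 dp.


q = q0 * exp(-2.6 * Rc / (Hm0 * gamma_f))
Exponent = -2.6 * 2.61 / (1.38 * 0.8)
= -2.6 * 2.61 / 1.1040
= -6.146739
exp(-6.146739) = 0.002140
q = 0.157 * 0.002140
q = 0.000336 m^3/s/m

0.000336


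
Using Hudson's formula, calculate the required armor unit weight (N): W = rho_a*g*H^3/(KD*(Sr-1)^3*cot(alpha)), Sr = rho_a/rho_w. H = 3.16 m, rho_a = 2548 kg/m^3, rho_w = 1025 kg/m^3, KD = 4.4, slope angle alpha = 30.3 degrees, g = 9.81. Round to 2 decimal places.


Sr = rho_a / rho_w = 2548 / 1025 = 2.485854
(Sr - 1) = 1.485854
(Sr - 1)^3 = 3.280410
cot(30.3) = 1 / tan(30.3) = 1 / 0.584353 = 1.711295
Numerator = 2548 * 9.81 * 3.16^3 = 788732.3955
Denominator = 4.4 * 3.280410 * 1.711295 = 24.700494
W = 788732.3955 / 24.700494
W = 31931.85 N

31931.85


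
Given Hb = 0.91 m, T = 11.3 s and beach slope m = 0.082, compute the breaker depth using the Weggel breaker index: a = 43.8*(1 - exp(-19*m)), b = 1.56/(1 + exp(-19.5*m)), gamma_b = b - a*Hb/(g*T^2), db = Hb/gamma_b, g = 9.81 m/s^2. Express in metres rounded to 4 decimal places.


a = 43.8 * (1 - exp(-19 * m))
exp(-19 * 0.082) = exp(-1.5580) = 0.210557
a = 43.8 * (1 - 0.210557) = 34.577614
b = 1.56 / (1 + exp(-19.5 * m))
exp(-19.5 * 0.082) = exp(-1.5990) = 0.202099
b = 1.56 / (1 + 0.202099) = 1.297731
Hb / (g * T^2) = 0.91 / (9.81 * 11.3^2) = 0.91 / 1252.6389 = 0.00072647
gamma_b = b - a * Hb/(g*T^2) = 1.297731 - 34.577614 * 0.00072647 = 1.272611
db = Hb / gamma_b = 0.91 / 1.272611
db = 0.7151 m

0.7151


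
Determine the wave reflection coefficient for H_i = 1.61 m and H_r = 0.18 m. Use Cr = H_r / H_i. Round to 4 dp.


Cr = H_r / H_i
Cr = 0.18 / 1.61
Cr = 0.1118

0.1118


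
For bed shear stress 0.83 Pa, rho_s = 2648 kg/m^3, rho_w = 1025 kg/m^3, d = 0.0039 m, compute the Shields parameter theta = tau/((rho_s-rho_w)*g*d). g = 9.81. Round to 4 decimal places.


theta = tau / ((rho_s - rho_w) * g * d)
rho_s - rho_w = 2648 - 1025 = 1623
Denominator = 1623 * 9.81 * 0.0039 = 62.094357
theta = 0.83 / 62.094357
theta = 0.0134

0.0134


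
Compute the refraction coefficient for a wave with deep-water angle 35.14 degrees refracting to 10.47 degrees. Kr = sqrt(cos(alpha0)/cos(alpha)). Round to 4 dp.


Kr = sqrt(cos(alpha0) / cos(alpha))
cos(35.14) = 0.817748
cos(10.47) = 0.983350
Kr = sqrt(0.817748 / 0.983350)
Kr = sqrt(0.831594)
Kr = 0.9119

0.9119


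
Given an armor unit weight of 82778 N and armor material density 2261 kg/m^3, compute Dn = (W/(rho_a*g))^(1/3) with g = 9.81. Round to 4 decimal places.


V = W / (rho_a * g)
V = 82778 / (2261 * 9.81)
V = 82778 / 22180.41
V = 3.732032 m^3
Dn = V^(1/3) = 3.732032^(1/3)
Dn = 1.5511 m

1.5511


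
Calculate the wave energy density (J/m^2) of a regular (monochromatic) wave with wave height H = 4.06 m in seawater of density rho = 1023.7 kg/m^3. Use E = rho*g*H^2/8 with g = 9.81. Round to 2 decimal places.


E = (1/8) * rho * g * H^2
E = (1/8) * 1023.7 * 9.81 * 4.06^2
E = 0.125 * 1023.7 * 9.81 * 16.4836
E = 20692.06 J/m^2

20692.06


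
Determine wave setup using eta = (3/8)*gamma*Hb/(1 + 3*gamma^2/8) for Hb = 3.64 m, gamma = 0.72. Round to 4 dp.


eta = (3/8) * gamma * Hb / (1 + 3*gamma^2/8)
Numerator = (3/8) * 0.72 * 3.64 = 0.982800
Denominator = 1 + 3*0.72^2/8 = 1 + 0.194400 = 1.194400
eta = 0.982800 / 1.194400
eta = 0.8228 m

0.8228


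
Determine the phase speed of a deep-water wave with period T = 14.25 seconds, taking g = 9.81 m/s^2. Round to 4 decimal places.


We use the deep-water celerity formula:
C = g * T / (2 * pi)
C = 9.81 * 14.25 / (2 * 3.14159...)
C = 139.792500 / 6.283185
C = 22.2487 m/s

22.2487


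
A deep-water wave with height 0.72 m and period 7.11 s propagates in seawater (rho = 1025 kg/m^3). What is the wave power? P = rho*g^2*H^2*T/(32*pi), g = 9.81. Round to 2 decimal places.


P = rho * g^2 * H^2 * T / (32 * pi)
P = 1025 * 9.81^2 * 0.72^2 * 7.11 / (32 * pi)
P = 1025 * 96.2361 * 0.5184 * 7.11 / 100.53096
P = 3616.57 W/m

3616.57


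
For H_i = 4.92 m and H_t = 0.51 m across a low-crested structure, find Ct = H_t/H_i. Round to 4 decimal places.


Ct = H_t / H_i
Ct = 0.51 / 4.92
Ct = 0.1037

0.1037


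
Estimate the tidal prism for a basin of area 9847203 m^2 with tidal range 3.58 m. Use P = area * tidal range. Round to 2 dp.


Tidal prism = Area * Tidal range
P = 9847203 * 3.58
P = 35252986.74 m^3

35252986.74


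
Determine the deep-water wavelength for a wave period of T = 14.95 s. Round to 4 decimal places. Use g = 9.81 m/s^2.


L0 = g * T^2 / (2 * pi)
L0 = 9.81 * 14.95^2 / (2 * pi)
L0 = 9.81 * 223.5025 / 6.28319
L0 = 2192.5595 / 6.28319
L0 = 348.9567 m

348.9567


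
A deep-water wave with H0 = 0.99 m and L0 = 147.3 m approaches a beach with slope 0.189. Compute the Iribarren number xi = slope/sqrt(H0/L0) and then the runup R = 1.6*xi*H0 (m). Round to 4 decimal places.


xi = slope / sqrt(H0/L0)
H0/L0 = 0.99/147.3 = 0.006721
sqrt(0.006721) = 0.081982
xi = 0.189 / 0.081982 = 2.305396
R = 1.6 * xi * H0 = 1.6 * 2.305396 * 0.99
R = 3.6517 m

3.6517


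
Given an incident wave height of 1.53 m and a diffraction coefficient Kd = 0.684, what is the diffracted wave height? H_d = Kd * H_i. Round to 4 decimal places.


H_d = Kd * H_i
H_d = 0.684 * 1.53
H_d = 1.0465 m

1.0465


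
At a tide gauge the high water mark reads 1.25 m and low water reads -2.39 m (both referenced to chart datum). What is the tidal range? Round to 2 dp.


Tidal range = High water - Low water
Tidal range = 1.25 - (-2.39)
Tidal range = 3.64 m

3.64


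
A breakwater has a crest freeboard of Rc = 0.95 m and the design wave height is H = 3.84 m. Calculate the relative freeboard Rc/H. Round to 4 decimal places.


Relative freeboard = Rc / H
= 0.95 / 3.84
= 0.2474

0.2474


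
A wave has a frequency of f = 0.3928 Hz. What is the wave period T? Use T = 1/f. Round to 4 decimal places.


T = 1 / f
T = 1 / 0.3928
T = 2.5458 s

2.5458


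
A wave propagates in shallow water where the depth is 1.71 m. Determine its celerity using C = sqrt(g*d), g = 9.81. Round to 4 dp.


Using the shallow-water approximation:
C = sqrt(g * d) = sqrt(9.81 * 1.71)
C = sqrt(16.7751)
C = 4.0957 m/s

4.0957


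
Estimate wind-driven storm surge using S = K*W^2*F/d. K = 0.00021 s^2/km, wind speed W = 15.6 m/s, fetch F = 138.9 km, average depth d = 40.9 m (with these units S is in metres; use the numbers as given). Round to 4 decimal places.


S = K * W^2 * F / d
W^2 = 15.6^2 = 243.36
S = 0.00021 * 243.36 * 138.9 / 40.9
Numerator = 0.00021 * 243.36 * 138.9 = 7.098568
S = 7.098568 / 40.9 = 0.1736 m

0.1736


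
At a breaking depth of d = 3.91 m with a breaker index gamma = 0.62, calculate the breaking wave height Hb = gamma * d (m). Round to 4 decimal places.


Hb = gamma * d
Hb = 0.62 * 3.91
Hb = 2.4242 m

2.4242


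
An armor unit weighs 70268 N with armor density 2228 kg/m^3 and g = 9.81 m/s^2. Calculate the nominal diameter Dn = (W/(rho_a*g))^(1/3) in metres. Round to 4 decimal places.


V = W / (rho_a * g)
V = 70268 / (2228 * 9.81)
V = 70268 / 21856.68
V = 3.214944 m^3
Dn = V^(1/3) = 3.214944^(1/3)
Dn = 1.4759 m

1.4759


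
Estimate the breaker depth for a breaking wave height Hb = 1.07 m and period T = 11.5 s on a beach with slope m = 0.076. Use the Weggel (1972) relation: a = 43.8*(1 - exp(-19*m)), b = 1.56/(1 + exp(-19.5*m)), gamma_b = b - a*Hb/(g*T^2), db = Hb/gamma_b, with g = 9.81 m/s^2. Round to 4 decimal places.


a = 43.8 * (1 - exp(-19 * m))
exp(-19 * 0.076) = exp(-1.4440) = 0.235982
a = 43.8 * (1 - 0.235982) = 33.463991
b = 1.56 / (1 + exp(-19.5 * m))
exp(-19.5 * 0.076) = exp(-1.4820) = 0.227183
b = 1.56 / (1 + 0.227183) = 1.271204
Hb / (g * T^2) = 1.07 / (9.81 * 11.5^2) = 1.07 / 1297.3725 = 0.00082474
gamma_b = b - a * Hb/(g*T^2) = 1.271204 - 33.463991 * 0.00082474 = 1.243605
db = Hb / gamma_b = 1.07 / 1.243605
db = 0.8604 m

0.8604


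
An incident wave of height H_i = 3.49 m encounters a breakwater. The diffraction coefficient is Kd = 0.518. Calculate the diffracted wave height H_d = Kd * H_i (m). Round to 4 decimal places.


H_d = Kd * H_i
H_d = 0.518 * 3.49
H_d = 1.8078 m

1.8078


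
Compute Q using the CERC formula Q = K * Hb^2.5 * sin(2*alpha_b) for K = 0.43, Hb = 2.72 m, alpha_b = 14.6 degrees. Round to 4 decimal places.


Q = K * Hb^2.5 * sin(2 * alpha_b)
Hb^2.5 = 2.72^2.5 = 12.201754
sin(2 * 14.6) = sin(29.2) = 0.487860
Q = 0.43 * 12.201754 * 0.487860
Q = 2.5597 m^3/s

2.5597


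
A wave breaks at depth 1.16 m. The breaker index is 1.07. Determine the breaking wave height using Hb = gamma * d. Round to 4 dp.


Hb = gamma * d
Hb = 1.07 * 1.16
Hb = 1.2412 m

1.2412


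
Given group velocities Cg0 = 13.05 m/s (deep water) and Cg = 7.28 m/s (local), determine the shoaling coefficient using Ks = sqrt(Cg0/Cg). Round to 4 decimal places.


Ks = sqrt(Cg0 / Cg)
Ks = sqrt(13.05 / 7.28)
Ks = sqrt(1.7926)
Ks = 1.3389

1.3389


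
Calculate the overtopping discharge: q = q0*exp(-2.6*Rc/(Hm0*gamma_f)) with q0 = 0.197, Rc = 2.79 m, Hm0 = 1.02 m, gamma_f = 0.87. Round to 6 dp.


q = q0 * exp(-2.6 * Rc / (Hm0 * gamma_f))
Exponent = -2.6 * 2.79 / (1.02 * 0.87)
= -2.6 * 2.79 / 0.8874
= -8.174442
exp(-8.174442) = 0.000282
q = 0.197 * 0.000282
q = 0.000056 m^3/s/m

0.000056


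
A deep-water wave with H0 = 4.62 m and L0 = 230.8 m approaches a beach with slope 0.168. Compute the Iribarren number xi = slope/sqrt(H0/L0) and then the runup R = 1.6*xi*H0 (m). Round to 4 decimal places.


xi = slope / sqrt(H0/L0)
H0/L0 = 4.62/230.8 = 0.020017
sqrt(0.020017) = 0.141483
xi = 0.168 / 0.141483 = 1.187425
R = 1.6 * xi * H0 = 1.6 * 1.187425 * 4.62
R = 8.7774 m

8.7774


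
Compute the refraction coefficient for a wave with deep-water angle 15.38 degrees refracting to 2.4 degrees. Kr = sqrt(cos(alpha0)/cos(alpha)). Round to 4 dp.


Kr = sqrt(cos(alpha0) / cos(alpha))
cos(15.38) = 0.964188
cos(2.4) = 0.999123
Kr = sqrt(0.964188 / 0.999123)
Kr = sqrt(0.965035)
Kr = 0.9824

0.9824


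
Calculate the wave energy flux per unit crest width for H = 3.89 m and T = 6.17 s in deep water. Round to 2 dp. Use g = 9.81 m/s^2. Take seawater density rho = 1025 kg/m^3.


P = rho * g^2 * H^2 * T / (32 * pi)
P = 1025 * 9.81^2 * 3.89^2 * 6.17 / (32 * pi)
P = 1025 * 96.2361 * 15.1321 * 6.17 / 100.53096
P = 91610.74 W/m

91610.74


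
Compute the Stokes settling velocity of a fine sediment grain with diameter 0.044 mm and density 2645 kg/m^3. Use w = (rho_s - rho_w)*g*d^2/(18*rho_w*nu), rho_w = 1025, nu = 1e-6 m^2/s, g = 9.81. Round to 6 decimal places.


w = (rho_s - rho_w) * g * d^2 / (18 * rho_w * nu)
d = 0.044 mm = 0.000044 m
rho_s - rho_w = 2645 - 1025 = 1620
Numerator = 1620 * 9.81 * (0.000044)^2 = 0.000030767299
Denominator = 18 * 1025 * 1e-6 = 0.018450
w = 0.001668 m/s

0.001668


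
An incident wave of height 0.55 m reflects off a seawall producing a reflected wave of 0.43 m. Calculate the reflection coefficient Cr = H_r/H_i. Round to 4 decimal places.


Cr = H_r / H_i
Cr = 0.43 / 0.55
Cr = 0.7818

0.7818


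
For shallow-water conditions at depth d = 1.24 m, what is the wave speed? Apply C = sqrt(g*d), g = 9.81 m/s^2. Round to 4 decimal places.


Using the shallow-water approximation:
C = sqrt(g * d) = sqrt(9.81 * 1.24)
C = sqrt(12.1644)
C = 3.4877 m/s

3.4877


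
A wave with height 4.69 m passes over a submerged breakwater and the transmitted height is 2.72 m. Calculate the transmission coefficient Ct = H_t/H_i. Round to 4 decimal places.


Ct = H_t / H_i
Ct = 2.72 / 4.69
Ct = 0.5800

0.5800


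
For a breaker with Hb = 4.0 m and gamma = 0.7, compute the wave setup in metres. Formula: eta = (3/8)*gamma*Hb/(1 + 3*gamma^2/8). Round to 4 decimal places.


eta = (3/8) * gamma * Hb / (1 + 3*gamma^2/8)
Numerator = (3/8) * 0.7 * 4.0 = 1.050000
Denominator = 1 + 3*0.7^2/8 = 1 + 0.183750 = 1.183750
eta = 1.050000 / 1.183750
eta = 0.8870 m

0.8870


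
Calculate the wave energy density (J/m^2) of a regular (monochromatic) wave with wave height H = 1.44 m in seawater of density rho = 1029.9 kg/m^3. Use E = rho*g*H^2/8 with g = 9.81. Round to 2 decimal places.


E = (1/8) * rho * g * H^2
E = (1/8) * 1029.9 * 9.81 * 1.44^2
E = 0.125 * 1029.9 * 9.81 * 2.0736
E = 2618.78 J/m^2

2618.78


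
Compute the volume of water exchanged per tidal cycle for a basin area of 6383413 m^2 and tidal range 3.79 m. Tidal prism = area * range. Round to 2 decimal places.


Tidal prism = Area * Tidal range
P = 6383413 * 3.79
P = 24193135.27 m^3

24193135.27


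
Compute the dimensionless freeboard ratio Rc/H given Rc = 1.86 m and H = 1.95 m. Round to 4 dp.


Relative freeboard = Rc / H
= 1.86 / 1.95
= 0.9538

0.9538


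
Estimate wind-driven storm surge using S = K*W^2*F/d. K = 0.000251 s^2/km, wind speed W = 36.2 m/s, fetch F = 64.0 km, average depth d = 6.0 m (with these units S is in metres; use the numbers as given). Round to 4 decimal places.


S = K * W^2 * F / d
W^2 = 36.2^2 = 1310.44
S = 0.000251 * 1310.44 * 64.0 / 6.0
Numerator = 0.000251 * 1310.44 * 64.0 = 21.050908
S = 21.050908 / 6.0 = 3.5085 m

3.5085


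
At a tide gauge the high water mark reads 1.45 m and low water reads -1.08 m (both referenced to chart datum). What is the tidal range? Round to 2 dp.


Tidal range = High water - Low water
Tidal range = 1.45 - (-1.08)
Tidal range = 2.53 m

2.53


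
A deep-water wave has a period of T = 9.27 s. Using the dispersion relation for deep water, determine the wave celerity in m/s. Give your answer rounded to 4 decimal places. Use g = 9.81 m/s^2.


We use the deep-water celerity formula:
C = g * T / (2 * pi)
C = 9.81 * 9.27 / (2 * 3.14159...)
C = 90.938700 / 6.283185
C = 14.4733 m/s

14.4733


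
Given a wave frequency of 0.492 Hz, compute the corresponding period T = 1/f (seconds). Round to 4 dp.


T = 1 / f
T = 1 / 0.492
T = 2.0325 s

2.0325


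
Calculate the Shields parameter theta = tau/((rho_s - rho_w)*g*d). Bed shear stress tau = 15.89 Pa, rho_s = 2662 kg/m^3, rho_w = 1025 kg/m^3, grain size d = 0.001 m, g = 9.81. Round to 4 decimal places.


theta = tau / ((rho_s - rho_w) * g * d)
rho_s - rho_w = 2662 - 1025 = 1637
Denominator = 1637 * 9.81 * 0.001 = 16.058970
theta = 15.89 / 16.058970
theta = 0.9895

0.9895


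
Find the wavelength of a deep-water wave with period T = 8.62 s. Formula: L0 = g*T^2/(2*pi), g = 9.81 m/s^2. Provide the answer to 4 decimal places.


L0 = g * T^2 / (2 * pi)
L0 = 9.81 * 8.62^2 / (2 * pi)
L0 = 9.81 * 74.3044 / 6.28319
L0 = 728.9262 / 6.28319
L0 = 116.0122 m

116.0122


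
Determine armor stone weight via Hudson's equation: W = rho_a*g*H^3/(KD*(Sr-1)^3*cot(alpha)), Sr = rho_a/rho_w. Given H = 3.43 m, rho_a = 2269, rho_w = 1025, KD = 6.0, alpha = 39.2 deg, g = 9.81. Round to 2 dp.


Sr = rho_a / rho_w = 2269 / 1025 = 2.213659
(Sr - 1) = 1.213659
(Sr - 1)^3 = 1.787679
cot(39.2) = 1 / tan(39.2) = 1 / 0.815580 = 1.226121
Numerator = 2269 * 9.81 * 3.43^3 = 898226.4993
Denominator = 6.0 * 1.787679 * 1.226121 = 13.151466
W = 898226.4993 / 13.151466
W = 68298.58 N

68298.58


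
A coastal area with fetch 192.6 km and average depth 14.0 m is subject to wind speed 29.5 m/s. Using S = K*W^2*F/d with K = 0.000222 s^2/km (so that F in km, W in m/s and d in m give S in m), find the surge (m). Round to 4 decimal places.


S = K * W^2 * F / d
W^2 = 29.5^2 = 870.25
S = 0.000222 * 870.25 * 192.6 / 14.0
Numerator = 0.000222 * 870.25 * 192.6 = 37.209453
S = 37.209453 / 14.0 = 2.6578 m

2.6578


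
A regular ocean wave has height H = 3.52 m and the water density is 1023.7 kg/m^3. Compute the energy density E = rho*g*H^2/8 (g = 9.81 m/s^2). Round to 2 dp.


E = (1/8) * rho * g * H^2
E = (1/8) * 1023.7 * 9.81 * 3.52^2
E = 0.125 * 1023.7 * 9.81 * 12.3904
E = 15553.82 J/m^2

15553.82


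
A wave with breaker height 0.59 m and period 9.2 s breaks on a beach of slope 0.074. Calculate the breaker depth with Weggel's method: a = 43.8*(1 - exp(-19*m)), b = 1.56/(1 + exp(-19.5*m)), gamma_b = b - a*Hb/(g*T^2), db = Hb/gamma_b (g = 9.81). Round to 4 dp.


a = 43.8 * (1 - exp(-19 * m))
exp(-19 * 0.074) = exp(-1.4060) = 0.245122
a = 43.8 * (1 - 0.245122) = 33.063665
b = 1.56 / (1 + exp(-19.5 * m))
exp(-19.5 * 0.074) = exp(-1.4430) = 0.236218
b = 1.56 / (1 + 0.236218) = 1.261913
Hb / (g * T^2) = 0.59 / (9.81 * 9.2^2) = 0.59 / 830.3184 = 0.00071057
gamma_b = b - a * Hb/(g*T^2) = 1.261913 - 33.063665 * 0.00071057 = 1.238419
db = Hb / gamma_b = 0.59 / 1.238419
db = 0.4764 m

0.4764


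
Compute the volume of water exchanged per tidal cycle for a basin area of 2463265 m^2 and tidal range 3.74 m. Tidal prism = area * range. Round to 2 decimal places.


Tidal prism = Area * Tidal range
P = 2463265 * 3.74
P = 9212611.10 m^3

9212611.10


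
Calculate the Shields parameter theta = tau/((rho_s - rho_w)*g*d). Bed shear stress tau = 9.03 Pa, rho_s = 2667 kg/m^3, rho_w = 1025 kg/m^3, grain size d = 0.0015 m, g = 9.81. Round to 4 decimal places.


theta = tau / ((rho_s - rho_w) * g * d)
rho_s - rho_w = 2667 - 1025 = 1642
Denominator = 1642 * 9.81 * 0.0015 = 24.162030
theta = 9.03 / 24.162030
theta = 0.3737

0.3737


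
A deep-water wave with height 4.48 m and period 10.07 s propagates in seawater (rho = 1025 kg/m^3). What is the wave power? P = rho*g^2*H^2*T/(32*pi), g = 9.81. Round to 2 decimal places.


P = rho * g^2 * H^2 * T / (32 * pi)
P = 1025 * 9.81^2 * 4.48^2 * 10.07 / (32 * pi)
P = 1025 * 96.2361 * 20.0704 * 10.07 / 100.53096
P = 198311.33 W/m

198311.33


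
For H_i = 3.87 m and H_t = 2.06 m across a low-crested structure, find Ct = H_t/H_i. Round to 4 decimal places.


Ct = H_t / H_i
Ct = 2.06 / 3.87
Ct = 0.5323

0.5323


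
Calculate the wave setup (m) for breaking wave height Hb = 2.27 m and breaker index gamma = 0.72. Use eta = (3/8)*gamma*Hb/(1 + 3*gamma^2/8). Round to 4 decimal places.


eta = (3/8) * gamma * Hb / (1 + 3*gamma^2/8)
Numerator = (3/8) * 0.72 * 2.27 = 0.612900
Denominator = 1 + 3*0.72^2/8 = 1 + 0.194400 = 1.194400
eta = 0.612900 / 1.194400
eta = 0.5131 m

0.5131


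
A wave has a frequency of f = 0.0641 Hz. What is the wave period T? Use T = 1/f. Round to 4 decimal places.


T = 1 / f
T = 1 / 0.0641
T = 15.6006 s

15.6006


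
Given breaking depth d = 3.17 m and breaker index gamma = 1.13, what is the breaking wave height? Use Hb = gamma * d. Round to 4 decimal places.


Hb = gamma * d
Hb = 1.13 * 3.17
Hb = 3.5821 m

3.5821


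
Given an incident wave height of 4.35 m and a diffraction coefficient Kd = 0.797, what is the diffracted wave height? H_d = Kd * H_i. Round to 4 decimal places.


H_d = Kd * H_i
H_d = 0.797 * 4.35
H_d = 3.4670 m

3.4670


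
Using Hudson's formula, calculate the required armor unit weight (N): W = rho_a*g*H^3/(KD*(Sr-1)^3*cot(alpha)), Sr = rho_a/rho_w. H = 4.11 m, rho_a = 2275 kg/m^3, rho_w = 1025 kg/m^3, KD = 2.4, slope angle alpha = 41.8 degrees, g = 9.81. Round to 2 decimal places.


Sr = rho_a / rho_w = 2275 / 1025 = 2.219512
(Sr - 1) = 1.219512
(Sr - 1)^3 = 1.813671
cot(41.8) = 1 / tan(41.8) = 1 / 0.894103 = 1.118439
Numerator = 2275 * 9.81 * 4.11^3 = 1549443.9622
Denominator = 2.4 * 1.813671 * 1.118439 = 4.868353
W = 1549443.9622 / 4.868353
W = 318268.63 N

318268.63


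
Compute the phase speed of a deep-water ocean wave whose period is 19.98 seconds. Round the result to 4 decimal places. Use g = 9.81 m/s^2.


We use the deep-water celerity formula:
C = g * T / (2 * pi)
C = 9.81 * 19.98 / (2 * 3.14159...)
C = 196.003800 / 6.283185
C = 31.1950 m/s

31.1950


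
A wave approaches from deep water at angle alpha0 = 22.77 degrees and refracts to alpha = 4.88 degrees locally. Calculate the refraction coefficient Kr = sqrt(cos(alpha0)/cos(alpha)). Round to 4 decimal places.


Kr = sqrt(cos(alpha0) / cos(alpha))
cos(22.77) = 0.922066
cos(4.88) = 0.996375
Kr = sqrt(0.922066 / 0.996375)
Kr = sqrt(0.925421)
Kr = 0.9620

0.9620


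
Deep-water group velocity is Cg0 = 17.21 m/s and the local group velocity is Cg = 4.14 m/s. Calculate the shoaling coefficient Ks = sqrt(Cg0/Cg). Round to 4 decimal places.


Ks = sqrt(Cg0 / Cg)
Ks = sqrt(17.21 / 4.14)
Ks = sqrt(4.1570)
Ks = 2.0389

2.0389


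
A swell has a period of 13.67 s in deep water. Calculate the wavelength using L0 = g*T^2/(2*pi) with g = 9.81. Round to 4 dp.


L0 = g * T^2 / (2 * pi)
L0 = 9.81 * 13.67^2 / (2 * pi)
L0 = 9.81 * 186.8689 / 6.28319
L0 = 1833.1839 / 6.28319
L0 = 291.7603 m

291.7603


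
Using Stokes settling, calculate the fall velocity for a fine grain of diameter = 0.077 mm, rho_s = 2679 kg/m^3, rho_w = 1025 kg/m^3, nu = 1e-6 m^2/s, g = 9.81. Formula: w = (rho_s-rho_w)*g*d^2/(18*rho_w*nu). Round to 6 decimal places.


w = (rho_s - rho_w) * g * d^2 / (18 * rho_w * nu)
d = 0.077 mm = 0.000077 m
rho_s - rho_w = 2679 - 1025 = 1654
Numerator = 1654 * 9.81 * (0.000077)^2 = 0.000096202412
Denominator = 18 * 1025 * 1e-6 = 0.018450
w = 0.005214 m/s

0.005214


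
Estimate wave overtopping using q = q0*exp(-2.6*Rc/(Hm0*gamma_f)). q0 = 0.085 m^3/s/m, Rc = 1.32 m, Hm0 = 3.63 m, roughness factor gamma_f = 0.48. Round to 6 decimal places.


q = q0 * exp(-2.6 * Rc / (Hm0 * gamma_f))
Exponent = -2.6 * 1.32 / (3.63 * 0.48)
= -2.6 * 1.32 / 1.7424
= -1.969697
exp(-1.969697) = 0.139499
q = 0.085 * 0.139499
q = 0.011857 m^3/s/m

0.011857


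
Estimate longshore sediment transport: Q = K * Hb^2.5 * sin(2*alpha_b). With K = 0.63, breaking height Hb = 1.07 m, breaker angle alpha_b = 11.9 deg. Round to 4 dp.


Q = K * Hb^2.5 * sin(2 * alpha_b)
Hb^2.5 = 1.07^2.5 = 1.184294
sin(2 * 11.9) = sin(23.8) = 0.403545
Q = 0.63 * 1.184294 * 0.403545
Q = 0.3011 m^3/s

0.3011


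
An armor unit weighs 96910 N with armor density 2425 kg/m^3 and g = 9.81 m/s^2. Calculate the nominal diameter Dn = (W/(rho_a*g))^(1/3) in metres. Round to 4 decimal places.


V = W / (rho_a * g)
V = 96910 / (2425 * 9.81)
V = 96910 / 23789.25
V = 4.073689 m^3
Dn = V^(1/3) = 4.073689^(1/3)
Dn = 1.5971 m

1.5971


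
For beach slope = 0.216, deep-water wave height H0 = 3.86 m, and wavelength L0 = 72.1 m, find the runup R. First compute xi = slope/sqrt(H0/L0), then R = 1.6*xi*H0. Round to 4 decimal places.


xi = slope / sqrt(H0/L0)
H0/L0 = 3.86/72.1 = 0.053537
sqrt(0.053537) = 0.231380
xi = 0.216 / 0.231380 = 0.933529
R = 1.6 * xi * H0 = 1.6 * 0.933529 * 3.86
R = 5.7655 m

5.7655


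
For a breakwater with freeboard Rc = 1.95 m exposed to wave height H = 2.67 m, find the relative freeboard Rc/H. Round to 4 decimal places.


Relative freeboard = Rc / H
= 1.95 / 2.67
= 0.7303

0.7303


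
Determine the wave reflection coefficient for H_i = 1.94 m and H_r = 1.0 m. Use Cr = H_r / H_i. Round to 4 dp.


Cr = H_r / H_i
Cr = 1.0 / 1.94
Cr = 0.5155

0.5155


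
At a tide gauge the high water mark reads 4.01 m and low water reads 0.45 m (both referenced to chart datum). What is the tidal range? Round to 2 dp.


Tidal range = High water - Low water
Tidal range = 4.01 - (0.45)
Tidal range = 3.56 m

3.56
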